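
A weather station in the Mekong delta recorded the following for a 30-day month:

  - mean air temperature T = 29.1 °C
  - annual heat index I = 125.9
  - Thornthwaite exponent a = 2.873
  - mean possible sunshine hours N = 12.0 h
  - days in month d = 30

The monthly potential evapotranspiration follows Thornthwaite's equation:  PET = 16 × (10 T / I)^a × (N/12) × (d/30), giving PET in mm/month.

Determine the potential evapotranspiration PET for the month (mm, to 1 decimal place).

177.6 mm

10T/I = 10 × 29.1 / 125.9 = 2.3114
(10T/I)^a = 2.3114^2.873 = 11.1023
Uncorrected PET = 16 × 11.1023 = 177.637 mm
Correction = (N/12)(d/30) = (12.0/12)(30/30) = 1.0000
PET = 177.637 × 1.0000 = 177.637 mm/month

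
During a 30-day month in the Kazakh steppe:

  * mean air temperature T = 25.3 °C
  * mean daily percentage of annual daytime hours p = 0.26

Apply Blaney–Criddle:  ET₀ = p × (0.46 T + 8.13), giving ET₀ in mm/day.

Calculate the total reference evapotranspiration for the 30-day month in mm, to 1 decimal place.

154.2 mm

ET₀ = 0.26 × (0.46 × 25.3 + 8.13) = 0.26 × 19.768 = 5.1397 mm/d
Monthly total = 5.1397 × 30 = 154.191 mm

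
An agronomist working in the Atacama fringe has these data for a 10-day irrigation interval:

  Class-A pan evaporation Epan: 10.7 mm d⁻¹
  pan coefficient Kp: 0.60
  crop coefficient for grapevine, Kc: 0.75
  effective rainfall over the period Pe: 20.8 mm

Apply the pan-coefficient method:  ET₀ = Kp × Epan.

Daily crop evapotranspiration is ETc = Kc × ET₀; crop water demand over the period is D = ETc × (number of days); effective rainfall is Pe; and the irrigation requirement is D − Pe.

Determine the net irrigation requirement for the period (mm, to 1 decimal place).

27.4 mm

ET₀ = 0.60 × 10.7 = 6.4200 mm/d
ETc = Kc × ET₀ = 0.75 × 6.4200 = 4.8150 mm/d
Crop demand D = ETc × 10 d = 4.8150 × 10 = 48.150 mm
D − Pe = 48.150 − 20.8 = 27.350 mm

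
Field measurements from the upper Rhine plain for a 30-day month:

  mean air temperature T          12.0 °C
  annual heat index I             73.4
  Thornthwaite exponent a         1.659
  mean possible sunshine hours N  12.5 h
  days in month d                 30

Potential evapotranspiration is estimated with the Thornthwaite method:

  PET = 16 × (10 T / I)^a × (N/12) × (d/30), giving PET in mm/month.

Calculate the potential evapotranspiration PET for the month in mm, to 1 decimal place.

37.7 mm

10T/I = 10 × 12.0 / 73.4 = 1.6349
(10T/I)^a = 1.6349^1.659 = 2.2604
Uncorrected PET = 16 × 2.2604 = 36.166 mm
Correction = (N/12)(d/30) = (12.5/12)(30/30) = 1.0417
PET = 36.166 × 1.0417 = 37.674 mm/month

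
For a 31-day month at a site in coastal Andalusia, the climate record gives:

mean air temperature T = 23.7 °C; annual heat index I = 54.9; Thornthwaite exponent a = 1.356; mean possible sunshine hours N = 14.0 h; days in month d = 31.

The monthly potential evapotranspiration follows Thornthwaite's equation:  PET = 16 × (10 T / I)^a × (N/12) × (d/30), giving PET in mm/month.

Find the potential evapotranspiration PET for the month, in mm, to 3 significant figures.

140 mm

10T/I = 10 × 23.7 / 54.9 = 4.3169
(10T/I)^a = 4.3169^1.356 = 7.2660
Uncorrected PET = 16 × 7.2660 = 116.256 mm
Correction = (N/12)(d/30) = (14.0/12)(31/30) = 1.2056
PET = 116.256 × 1.2056 = 140.158 mm/month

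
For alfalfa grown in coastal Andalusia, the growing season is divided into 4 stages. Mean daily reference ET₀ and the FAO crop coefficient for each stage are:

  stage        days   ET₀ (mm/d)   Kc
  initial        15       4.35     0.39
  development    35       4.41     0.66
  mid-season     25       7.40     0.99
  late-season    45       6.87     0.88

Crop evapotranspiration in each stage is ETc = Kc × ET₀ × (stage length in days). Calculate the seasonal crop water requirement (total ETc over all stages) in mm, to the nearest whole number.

initial: 0.39 × 4.35 × 15 = 25.45 mm
development: 0.66 × 4.41 × 35 = 101.87 mm
mid-season: 0.99 × 7.40 × 25 = 183.15 mm
late-season: 0.88 × 6.87 × 45 = 272.05 mm
Seasonal total = 582.52 mm

583 mm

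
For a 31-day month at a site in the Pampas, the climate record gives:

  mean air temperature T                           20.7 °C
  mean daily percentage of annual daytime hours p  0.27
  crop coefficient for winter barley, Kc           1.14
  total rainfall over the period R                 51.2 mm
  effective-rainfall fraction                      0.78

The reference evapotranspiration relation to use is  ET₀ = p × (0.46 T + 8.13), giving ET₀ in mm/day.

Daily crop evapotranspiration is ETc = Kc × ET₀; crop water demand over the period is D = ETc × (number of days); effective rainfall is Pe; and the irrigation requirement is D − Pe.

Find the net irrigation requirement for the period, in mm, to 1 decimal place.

128.5 mm

ET₀ = 0.27 × (0.46 × 20.7 + 8.13) = 0.27 × 17.652 = 4.7660 mm/d
ETc = Kc × ET₀ = 1.14 × 4.7660 = 5.4332 mm/d
Crop demand D = ETc × 31 d = 5.4332 × 31 = 168.429 mm
Pe = 0.78 × 51.2 = 39.936 mm
D − Pe = 168.429 − 39.936 = 128.493 mm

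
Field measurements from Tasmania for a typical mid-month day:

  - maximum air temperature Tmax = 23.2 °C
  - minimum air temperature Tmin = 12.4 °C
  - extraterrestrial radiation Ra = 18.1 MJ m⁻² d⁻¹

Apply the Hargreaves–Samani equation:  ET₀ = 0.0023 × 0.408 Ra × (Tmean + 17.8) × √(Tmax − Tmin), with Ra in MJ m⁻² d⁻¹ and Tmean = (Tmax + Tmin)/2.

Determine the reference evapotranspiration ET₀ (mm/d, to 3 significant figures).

1.99 mm/d

Tmean = (23.2 + 12.4)/2 = 17.80 °C
0.408 Ra = 0.408 × 18.1 = 7.3848 mm/d equivalent
ET₀ = 0.0023 × 7.3848 × (17.80 + 17.8) × √10.8 = 0.0023 × 7.3848 × 35.60 × 3.2863 = 1.9871 mm/d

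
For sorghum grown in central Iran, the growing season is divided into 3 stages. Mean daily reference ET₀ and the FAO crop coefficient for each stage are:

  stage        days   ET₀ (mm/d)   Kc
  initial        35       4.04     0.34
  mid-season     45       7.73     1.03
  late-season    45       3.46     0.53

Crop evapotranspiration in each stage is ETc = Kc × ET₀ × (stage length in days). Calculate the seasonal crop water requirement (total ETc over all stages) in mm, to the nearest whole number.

489 mm

initial: 0.34 × 4.04 × 35 = 48.08 mm
mid-season: 1.03 × 7.73 × 45 = 358.29 mm
late-season: 0.53 × 3.46 × 45 = 82.52 mm
Seasonal total = 488.89 mm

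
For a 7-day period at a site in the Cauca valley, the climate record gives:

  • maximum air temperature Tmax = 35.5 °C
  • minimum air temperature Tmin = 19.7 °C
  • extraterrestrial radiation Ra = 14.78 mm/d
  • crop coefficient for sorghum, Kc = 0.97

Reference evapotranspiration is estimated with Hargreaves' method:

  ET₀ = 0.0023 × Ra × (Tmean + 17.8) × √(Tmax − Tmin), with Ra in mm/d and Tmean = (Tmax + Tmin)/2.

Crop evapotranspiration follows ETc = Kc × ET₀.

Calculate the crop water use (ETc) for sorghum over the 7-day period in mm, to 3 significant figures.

41.7 mm

Tmean = (35.5 + 19.7)/2 = 27.60 °C
ET₀ = 0.0023 × 14.78 × (27.60 + 17.8) × √15.8 = 0.0023 × 14.78 × 45.40 × 3.9749 = 6.1346 mm/d
ETc = Kc × ET₀ = 0.97 × 6.1346 = 5.9506 mm/d
Over 7 days: 5.9506 × 7 = 41.654 mm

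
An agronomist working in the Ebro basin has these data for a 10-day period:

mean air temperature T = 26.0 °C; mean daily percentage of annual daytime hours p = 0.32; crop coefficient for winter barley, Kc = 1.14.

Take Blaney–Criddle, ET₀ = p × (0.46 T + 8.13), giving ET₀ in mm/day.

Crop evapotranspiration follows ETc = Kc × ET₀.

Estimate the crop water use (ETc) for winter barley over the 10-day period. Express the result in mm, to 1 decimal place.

73.3 mm

ET₀ = 0.32 × (0.46 × 26.0 + 8.13) = 0.32 × 20.090 = 6.4288 mm/d
ETc = Kc × ET₀ = 1.14 × 6.4288 = 7.3288 mm/d
Over 10 days: 7.3288 × 10 = 73.288 mm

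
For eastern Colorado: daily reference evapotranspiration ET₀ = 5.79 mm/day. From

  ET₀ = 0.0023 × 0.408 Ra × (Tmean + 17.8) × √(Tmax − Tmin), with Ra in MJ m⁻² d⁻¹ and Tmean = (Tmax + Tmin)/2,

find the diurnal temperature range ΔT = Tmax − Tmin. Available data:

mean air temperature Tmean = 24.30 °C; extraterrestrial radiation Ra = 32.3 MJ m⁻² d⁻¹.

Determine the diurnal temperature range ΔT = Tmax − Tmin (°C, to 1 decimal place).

20.6 °C

√ΔT = ET₀ / [0.0023 × 0.408 × Ra × (Tmean+17.8)] = 5.79 / (0.0023 × 13.1784 × 42.10) = 4.5374
ΔT = 4.5374² = 20.588 °C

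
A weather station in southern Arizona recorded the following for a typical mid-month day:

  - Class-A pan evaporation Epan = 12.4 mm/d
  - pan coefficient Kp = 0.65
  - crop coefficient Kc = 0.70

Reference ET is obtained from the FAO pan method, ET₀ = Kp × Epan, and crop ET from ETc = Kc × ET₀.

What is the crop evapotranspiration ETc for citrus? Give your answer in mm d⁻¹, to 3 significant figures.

5.64 mm d⁻¹

ET₀ = 0.65 × 12.4 = 8.0600 mm/d
ETc = Kc × ET₀ = 0.70 × 8.0600 = 5.6420 mm/d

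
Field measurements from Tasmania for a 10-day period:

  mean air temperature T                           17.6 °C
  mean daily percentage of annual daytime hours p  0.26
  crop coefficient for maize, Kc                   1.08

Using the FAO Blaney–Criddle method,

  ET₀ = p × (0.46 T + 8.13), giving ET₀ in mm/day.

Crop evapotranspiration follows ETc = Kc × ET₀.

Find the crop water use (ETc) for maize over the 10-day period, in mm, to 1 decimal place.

45.6 mm

ET₀ = 0.26 × (0.46 × 17.6 + 8.13) = 0.26 × 16.226 = 4.2188 mm/d
ETc = Kc × ET₀ = 1.08 × 4.2188 = 4.5563 mm/d
Over 10 days: 4.5563 × 10 = 45.563 mm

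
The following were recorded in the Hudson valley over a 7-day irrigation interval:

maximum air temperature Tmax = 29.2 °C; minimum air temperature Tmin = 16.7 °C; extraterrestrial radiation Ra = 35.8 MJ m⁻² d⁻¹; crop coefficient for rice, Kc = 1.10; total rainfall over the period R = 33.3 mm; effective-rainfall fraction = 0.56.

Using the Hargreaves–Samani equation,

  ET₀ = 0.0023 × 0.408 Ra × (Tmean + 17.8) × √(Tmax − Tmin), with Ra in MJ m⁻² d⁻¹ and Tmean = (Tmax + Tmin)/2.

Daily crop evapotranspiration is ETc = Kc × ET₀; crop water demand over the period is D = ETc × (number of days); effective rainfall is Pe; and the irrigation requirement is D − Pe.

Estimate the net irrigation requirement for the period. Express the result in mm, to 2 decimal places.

Tmean = (29.2 + 16.7)/2 = 22.95 °C
0.408 Ra = 0.408 × 35.8 = 14.6064 mm/d equivalent
ET₀ = 0.0023 × 14.6064 × (22.95 + 17.8) × √12.5 = 0.0023 × 14.6064 × 40.75 × 3.5355 = 4.8400 mm/d
ETc = Kc × ET₀ = 1.10 × 4.8400 = 5.3240 mm/d
Crop demand D = ETc × 7 d = 5.3240 × 7 = 37.268 mm
Pe = 0.56 × 33.3 = 18.648 mm
D − Pe = 37.268 − 18.648 = 18.620 mm

18.62 mm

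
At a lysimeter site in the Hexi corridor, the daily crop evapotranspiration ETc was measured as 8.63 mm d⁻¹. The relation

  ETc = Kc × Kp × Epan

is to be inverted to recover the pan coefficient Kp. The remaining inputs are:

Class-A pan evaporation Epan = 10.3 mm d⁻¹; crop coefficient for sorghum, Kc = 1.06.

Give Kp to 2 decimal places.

0.79

ETc = Kc × Kp × Epan  ⇒  Kp = ETc / (Kc × Epan)
Kp = 8.63 / (1.06 × 10.3) = 8.63 / 10.918 = 0.7904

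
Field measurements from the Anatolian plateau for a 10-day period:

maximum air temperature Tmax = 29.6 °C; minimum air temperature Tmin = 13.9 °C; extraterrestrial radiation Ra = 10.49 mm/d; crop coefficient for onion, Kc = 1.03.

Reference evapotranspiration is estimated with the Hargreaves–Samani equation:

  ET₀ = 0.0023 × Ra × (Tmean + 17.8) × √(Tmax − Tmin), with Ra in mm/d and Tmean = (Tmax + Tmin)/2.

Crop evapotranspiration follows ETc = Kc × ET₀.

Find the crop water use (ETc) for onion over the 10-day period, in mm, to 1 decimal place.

Tmean = (29.6 + 13.9)/2 = 21.75 °C
ET₀ = 0.0023 × 10.49 × (21.75 + 17.8) × √15.7 = 0.0023 × 10.49 × 39.55 × 3.9623 = 3.7809 mm/d
ETc = Kc × ET₀ = 1.03 × 3.7809 = 3.8943 mm/d
Over 10 days: 3.8943 × 10 = 38.943 mm

38.9 mm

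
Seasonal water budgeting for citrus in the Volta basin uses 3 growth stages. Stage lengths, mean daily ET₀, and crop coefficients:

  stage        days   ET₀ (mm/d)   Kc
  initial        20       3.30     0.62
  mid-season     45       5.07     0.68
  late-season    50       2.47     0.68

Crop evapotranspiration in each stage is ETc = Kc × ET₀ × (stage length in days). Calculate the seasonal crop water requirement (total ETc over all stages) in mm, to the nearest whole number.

initial: 0.62 × 3.30 × 20 = 40.92 mm
mid-season: 0.68 × 5.07 × 45 = 155.14 mm
late-season: 0.68 × 2.47 × 50 = 83.98 mm
Seasonal total = 280.04 mm

280 mm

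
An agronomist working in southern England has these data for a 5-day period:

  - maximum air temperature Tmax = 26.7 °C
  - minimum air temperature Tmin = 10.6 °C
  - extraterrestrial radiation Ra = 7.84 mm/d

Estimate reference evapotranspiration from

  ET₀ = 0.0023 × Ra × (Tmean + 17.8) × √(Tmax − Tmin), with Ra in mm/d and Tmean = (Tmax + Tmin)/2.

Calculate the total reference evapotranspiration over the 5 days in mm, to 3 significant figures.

13.2 mm

Tmean = (26.7 + 10.6)/2 = 18.65 °C
ET₀ = 0.0023 × 7.84 × (18.65 + 17.8) × √16.1 = 0.0023 × 7.84 × 36.45 × 4.0125 = 2.6373 mm/d
Over 5 days: 2.6373 × 5 = 13.187 mm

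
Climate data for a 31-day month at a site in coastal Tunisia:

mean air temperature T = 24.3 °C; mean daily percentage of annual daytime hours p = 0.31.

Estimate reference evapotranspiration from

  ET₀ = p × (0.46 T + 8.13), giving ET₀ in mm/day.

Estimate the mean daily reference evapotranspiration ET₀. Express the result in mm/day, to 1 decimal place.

ET₀ = 0.31 × (0.46 × 24.3 + 8.13) = 0.31 × 19.308 = 5.9855 mm/d

6.0 mm/day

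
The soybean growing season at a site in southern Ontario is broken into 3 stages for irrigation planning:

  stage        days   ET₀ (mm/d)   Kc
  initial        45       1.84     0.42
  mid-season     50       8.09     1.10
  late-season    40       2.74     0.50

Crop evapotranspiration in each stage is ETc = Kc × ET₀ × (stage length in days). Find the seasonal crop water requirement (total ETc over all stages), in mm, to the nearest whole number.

initial: 0.42 × 1.84 × 45 = 34.78 mm
mid-season: 1.10 × 8.09 × 50 = 444.95 mm
late-season: 0.50 × 2.74 × 40 = 54.80 mm
Seasonal total = 534.53 mm

535 mm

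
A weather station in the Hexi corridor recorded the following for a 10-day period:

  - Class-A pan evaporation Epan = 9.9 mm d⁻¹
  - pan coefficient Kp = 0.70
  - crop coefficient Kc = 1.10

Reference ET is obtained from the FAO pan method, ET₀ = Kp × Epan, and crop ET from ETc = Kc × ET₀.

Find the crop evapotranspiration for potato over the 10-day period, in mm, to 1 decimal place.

ET₀ = 0.70 × 9.9 = 6.9300 mm/d
ETc = Kc × ET₀ = 1.10 × 6.9300 = 7.6230 mm/d
Over 10 days: 7.6230 × 10 = 76.230 mm

76.2 mm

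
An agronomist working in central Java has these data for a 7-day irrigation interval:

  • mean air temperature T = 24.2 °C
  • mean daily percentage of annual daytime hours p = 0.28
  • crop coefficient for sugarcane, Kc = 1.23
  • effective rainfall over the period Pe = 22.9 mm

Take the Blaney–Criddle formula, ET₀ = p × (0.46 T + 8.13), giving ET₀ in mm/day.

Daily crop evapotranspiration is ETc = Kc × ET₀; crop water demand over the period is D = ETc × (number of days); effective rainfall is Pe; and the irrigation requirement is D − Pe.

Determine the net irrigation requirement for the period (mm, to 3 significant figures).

ET₀ = 0.28 × (0.46 × 24.2 + 8.13) = 0.28 × 19.262 = 5.3934 mm/d
ETc = Kc × ET₀ = 1.23 × 5.3934 = 6.6339 mm/d
Crop demand D = ETc × 7 d = 6.6339 × 7 = 46.437 mm
D − Pe = 46.437 − 22.9 = 23.537 mm

23.5 mm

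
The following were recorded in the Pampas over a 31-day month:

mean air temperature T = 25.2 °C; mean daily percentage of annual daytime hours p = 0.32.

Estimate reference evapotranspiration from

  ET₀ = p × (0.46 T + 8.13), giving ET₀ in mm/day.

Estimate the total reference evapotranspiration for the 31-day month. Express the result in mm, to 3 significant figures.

196 mm

ET₀ = 0.32 × (0.46 × 25.2 + 8.13) = 0.32 × 19.722 = 6.3110 mm/d
Monthly total = 6.3110 × 31 = 195.641 mm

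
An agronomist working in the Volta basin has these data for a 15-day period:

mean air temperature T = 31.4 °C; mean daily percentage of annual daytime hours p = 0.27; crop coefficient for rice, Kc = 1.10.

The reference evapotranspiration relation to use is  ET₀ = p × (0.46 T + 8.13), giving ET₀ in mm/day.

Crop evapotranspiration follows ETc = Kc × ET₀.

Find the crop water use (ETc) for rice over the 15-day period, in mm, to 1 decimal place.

100.6 mm

ET₀ = 0.27 × (0.46 × 31.4 + 8.13) = 0.27 × 22.574 = 6.0950 mm/d
ETc = Kc × ET₀ = 1.10 × 6.0950 = 6.7045 mm/d
Over 15 days: 6.7045 × 15 = 100.568 mm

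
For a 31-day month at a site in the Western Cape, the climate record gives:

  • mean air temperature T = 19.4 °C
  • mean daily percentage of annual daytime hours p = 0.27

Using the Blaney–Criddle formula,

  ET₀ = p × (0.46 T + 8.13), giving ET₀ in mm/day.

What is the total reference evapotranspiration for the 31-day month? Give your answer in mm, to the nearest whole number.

ET₀ = 0.27 × (0.46 × 19.4 + 8.13) = 0.27 × 17.054 = 4.6046 mm/d
Monthly total = 4.6046 × 31 = 142.743 mm

143 mm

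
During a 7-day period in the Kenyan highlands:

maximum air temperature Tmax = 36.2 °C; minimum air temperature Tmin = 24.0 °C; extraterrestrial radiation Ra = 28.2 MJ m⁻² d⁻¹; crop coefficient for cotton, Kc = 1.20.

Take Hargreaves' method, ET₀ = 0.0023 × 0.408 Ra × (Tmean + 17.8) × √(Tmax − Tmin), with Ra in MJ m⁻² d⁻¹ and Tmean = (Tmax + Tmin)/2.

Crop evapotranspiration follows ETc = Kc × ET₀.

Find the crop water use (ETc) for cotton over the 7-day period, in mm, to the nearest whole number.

Tmean = (36.2 + 24.0)/2 = 30.10 °C
0.408 Ra = 0.408 × 28.2 = 11.5056 mm/d equivalent
ET₀ = 0.0023 × 11.5056 × (30.10 + 17.8) × √12.2 = 0.0023 × 11.5056 × 47.90 × 3.4928 = 4.4274 mm/d
ETc = Kc × ET₀ = 1.20 × 4.4274 = 5.3129 mm/d
Over 7 days: 5.3129 × 7 = 37.190 mm

37 mm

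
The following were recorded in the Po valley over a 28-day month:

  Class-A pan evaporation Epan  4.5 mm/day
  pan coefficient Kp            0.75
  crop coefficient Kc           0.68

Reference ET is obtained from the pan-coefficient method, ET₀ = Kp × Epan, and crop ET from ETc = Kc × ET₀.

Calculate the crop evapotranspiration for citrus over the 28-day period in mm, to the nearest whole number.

64 mm

ET₀ = 0.75 × 4.5 = 3.3750 mm/d
ETc = Kc × ET₀ = 0.68 × 3.3750 = 2.2950 mm/d
Over 28 days: 2.2950 × 28 = 64.260 mm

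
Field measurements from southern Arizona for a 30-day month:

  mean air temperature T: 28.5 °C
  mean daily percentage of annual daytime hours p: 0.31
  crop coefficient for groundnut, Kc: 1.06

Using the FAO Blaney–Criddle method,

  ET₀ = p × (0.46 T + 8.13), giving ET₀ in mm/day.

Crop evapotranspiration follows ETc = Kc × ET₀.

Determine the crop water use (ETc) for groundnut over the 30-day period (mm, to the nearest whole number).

209 mm

ET₀ = 0.31 × (0.46 × 28.5 + 8.13) = 0.31 × 21.240 = 6.5844 mm/d
ETc = Kc × ET₀ = 1.06 × 6.5844 = 6.9795 mm/d
Over 30 days: 6.9795 × 30 = 209.385 mm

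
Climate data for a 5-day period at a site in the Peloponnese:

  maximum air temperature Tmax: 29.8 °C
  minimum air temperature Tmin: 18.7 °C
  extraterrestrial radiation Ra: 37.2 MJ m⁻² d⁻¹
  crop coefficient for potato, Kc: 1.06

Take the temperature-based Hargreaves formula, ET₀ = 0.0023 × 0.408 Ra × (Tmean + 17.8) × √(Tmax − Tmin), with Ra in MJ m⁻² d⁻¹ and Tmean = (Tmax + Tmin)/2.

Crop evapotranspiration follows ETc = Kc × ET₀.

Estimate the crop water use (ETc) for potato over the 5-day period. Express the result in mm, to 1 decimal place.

25.9 mm

Tmean = (29.8 + 18.7)/2 = 24.25 °C
0.408 Ra = 0.408 × 37.2 = 15.1776 mm/d equivalent
ET₀ = 0.0023 × 15.1776 × (24.25 + 17.8) × √11.1 = 0.0023 × 15.1776 × 42.05 × 3.3317 = 4.8906 mm/d
ETc = Kc × ET₀ = 1.06 × 4.8906 = 5.1840 mm/d
Over 5 days: 5.1840 × 5 = 25.920 mm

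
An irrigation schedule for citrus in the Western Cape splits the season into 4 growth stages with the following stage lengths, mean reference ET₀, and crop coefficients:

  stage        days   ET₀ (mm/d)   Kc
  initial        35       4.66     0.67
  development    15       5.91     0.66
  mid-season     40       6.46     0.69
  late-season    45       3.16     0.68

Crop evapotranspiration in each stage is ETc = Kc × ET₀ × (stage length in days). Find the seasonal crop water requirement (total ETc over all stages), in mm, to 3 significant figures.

initial: 0.67 × 4.66 × 35 = 109.28 mm
development: 0.66 × 5.91 × 15 = 58.51 mm
mid-season: 0.69 × 6.46 × 40 = 178.30 mm
late-season: 0.68 × 3.16 × 45 = 96.70 mm
Seasonal total = 442.79 mm

443 mm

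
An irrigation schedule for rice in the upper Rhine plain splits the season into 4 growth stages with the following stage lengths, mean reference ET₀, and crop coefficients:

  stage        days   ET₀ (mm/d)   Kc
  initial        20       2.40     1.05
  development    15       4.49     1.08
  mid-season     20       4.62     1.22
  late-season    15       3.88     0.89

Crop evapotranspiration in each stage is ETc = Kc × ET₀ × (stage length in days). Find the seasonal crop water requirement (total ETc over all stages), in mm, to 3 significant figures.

initial: 1.05 × 2.40 × 20 = 50.40 mm
development: 1.08 × 4.49 × 15 = 72.74 mm
mid-season: 1.22 × 4.62 × 20 = 112.73 mm
late-season: 0.89 × 3.88 × 15 = 51.80 mm
Seasonal total = 287.67 mm

288 mm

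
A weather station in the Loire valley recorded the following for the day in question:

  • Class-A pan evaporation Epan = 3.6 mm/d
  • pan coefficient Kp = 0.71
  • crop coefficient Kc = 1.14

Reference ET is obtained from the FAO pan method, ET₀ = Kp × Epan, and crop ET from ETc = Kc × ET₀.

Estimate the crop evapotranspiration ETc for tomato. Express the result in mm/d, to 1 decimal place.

ET₀ = 0.71 × 3.6 = 2.5560 mm/d
ETc = Kc × ET₀ = 1.14 × 2.5560 = 2.9138 mm/d

2.9 mm/d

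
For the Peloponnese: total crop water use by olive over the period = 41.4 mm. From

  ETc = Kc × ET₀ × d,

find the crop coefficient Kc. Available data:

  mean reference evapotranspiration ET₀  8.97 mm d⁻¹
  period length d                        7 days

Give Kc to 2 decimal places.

0.66

ETc = Kc × ET₀ × d  ⇒  Kc = ETc / (ET₀ × d)
Kc = 41.4 / (8.97 × 7) = 41.4 / 62.79 = 0.6593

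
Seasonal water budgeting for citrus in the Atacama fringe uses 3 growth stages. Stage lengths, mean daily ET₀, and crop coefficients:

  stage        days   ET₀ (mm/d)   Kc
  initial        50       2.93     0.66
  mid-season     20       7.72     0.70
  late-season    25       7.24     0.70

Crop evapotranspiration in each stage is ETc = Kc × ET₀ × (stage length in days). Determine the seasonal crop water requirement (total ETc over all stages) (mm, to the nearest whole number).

initial: 0.66 × 2.93 × 50 = 96.69 mm
mid-season: 0.70 × 7.72 × 20 = 108.08 mm
late-season: 0.70 × 7.24 × 25 = 126.70 mm
Seasonal total = 331.47 mm

331 mm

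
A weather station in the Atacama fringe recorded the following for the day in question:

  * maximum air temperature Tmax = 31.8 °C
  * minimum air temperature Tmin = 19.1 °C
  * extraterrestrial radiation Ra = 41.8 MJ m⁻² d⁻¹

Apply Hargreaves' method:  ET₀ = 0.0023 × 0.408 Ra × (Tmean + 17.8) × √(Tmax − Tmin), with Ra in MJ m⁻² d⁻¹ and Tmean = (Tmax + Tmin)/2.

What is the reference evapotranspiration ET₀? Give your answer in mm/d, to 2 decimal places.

6.05 mm/d

Tmean = (31.8 + 19.1)/2 = 25.45 °C
0.408 Ra = 0.408 × 41.8 = 17.0544 mm/d equivalent
ET₀ = 0.0023 × 17.0544 × (25.45 + 17.8) × √12.7 = 0.0023 × 17.0544 × 43.25 × 3.5637 = 6.0458 mm/d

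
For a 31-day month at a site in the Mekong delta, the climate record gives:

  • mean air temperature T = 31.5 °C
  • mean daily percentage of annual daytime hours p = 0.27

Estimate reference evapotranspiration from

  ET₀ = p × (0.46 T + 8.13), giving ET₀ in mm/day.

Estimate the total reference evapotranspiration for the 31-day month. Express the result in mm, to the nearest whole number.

ET₀ = 0.27 × (0.46 × 31.5 + 8.13) = 0.27 × 22.620 = 6.1074 mm/d
Monthly total = 6.1074 × 31 = 189.329 mm

189 mm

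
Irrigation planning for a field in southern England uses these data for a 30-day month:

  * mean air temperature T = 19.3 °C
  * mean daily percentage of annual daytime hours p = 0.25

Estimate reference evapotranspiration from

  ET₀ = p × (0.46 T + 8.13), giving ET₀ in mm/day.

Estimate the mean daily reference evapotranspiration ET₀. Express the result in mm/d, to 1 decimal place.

4.3 mm/d

ET₀ = 0.25 × (0.46 × 19.3 + 8.13) = 0.25 × 17.008 = 4.2520 mm/d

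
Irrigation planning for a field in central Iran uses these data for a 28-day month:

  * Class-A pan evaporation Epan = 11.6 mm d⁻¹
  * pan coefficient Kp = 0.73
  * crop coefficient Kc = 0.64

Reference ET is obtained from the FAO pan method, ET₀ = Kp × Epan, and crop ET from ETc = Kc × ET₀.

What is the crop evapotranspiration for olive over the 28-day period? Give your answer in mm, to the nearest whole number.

ET₀ = 0.73 × 11.6 = 8.4680 mm/d
ETc = Kc × ET₀ = 0.64 × 8.4680 = 5.4195 mm/d
Over 28 days: 5.4195 × 28 = 151.746 mm

152 mm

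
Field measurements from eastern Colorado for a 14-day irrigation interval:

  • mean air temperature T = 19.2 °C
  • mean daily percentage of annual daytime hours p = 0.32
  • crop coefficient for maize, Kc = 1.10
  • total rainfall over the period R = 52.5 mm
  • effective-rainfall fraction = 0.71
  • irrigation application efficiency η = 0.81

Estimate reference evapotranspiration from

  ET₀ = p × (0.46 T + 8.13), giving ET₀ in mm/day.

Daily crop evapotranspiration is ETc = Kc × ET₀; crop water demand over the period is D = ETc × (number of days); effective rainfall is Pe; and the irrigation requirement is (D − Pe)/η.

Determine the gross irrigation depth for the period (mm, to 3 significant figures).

ET₀ = 0.32 × (0.46 × 19.2 + 8.13) = 0.32 × 16.962 = 5.4278 mm/d
ETc = Kc × ET₀ = 1.10 × 5.4278 = 5.9706 mm/d
Crop demand D = ETc × 14 d = 5.9706 × 14 = 83.588 mm
Pe = 0.71 × 52.5 = 37.275 mm
D − Pe = 83.588 − 37.275 = 46.313 mm
Gross irrigation = 46.313 / 0.81 = 57.177 mm

57.2 mm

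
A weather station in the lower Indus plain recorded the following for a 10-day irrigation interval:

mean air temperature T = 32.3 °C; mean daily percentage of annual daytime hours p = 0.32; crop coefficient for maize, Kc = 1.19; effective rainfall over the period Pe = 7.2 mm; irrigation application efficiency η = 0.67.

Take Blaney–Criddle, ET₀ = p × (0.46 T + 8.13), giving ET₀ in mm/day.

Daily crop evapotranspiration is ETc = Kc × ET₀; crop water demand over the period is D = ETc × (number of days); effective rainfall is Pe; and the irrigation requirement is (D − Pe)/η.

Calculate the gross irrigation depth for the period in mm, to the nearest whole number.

ET₀ = 0.32 × (0.46 × 32.3 + 8.13) = 0.32 × 22.988 = 7.3562 mm/d
ETc = Kc × ET₀ = 1.19 × 7.3562 = 8.7539 mm/d
Crop demand D = ETc × 10 d = 8.7539 × 10 = 87.539 mm
D − Pe = 87.539 − 7.2 = 80.339 mm
Gross irrigation = 80.339 / 0.67 = 119.909 mm

120 mm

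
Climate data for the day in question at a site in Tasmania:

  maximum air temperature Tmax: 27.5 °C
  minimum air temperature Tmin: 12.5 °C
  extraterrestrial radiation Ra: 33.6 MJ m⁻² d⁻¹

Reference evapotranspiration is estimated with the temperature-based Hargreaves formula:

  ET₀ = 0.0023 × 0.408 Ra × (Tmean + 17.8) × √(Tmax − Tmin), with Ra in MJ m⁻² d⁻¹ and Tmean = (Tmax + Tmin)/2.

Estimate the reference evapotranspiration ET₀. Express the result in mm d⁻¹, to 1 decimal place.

4.6 mm d⁻¹

Tmean = (27.5 + 12.5)/2 = 20.00 °C
0.408 Ra = 0.408 × 33.6 = 13.7088 mm/d equivalent
ET₀ = 0.0023 × 13.7088 × (20.00 + 17.8) × √15.0 = 0.0023 × 13.7088 × 37.80 × 3.8730 = 4.6160 mm/d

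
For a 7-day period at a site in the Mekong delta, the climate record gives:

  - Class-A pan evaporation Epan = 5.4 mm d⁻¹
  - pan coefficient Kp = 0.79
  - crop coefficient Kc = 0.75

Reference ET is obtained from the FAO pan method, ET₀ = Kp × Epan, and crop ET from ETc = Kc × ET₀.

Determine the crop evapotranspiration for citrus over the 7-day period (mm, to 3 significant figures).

22.4 mm

ET₀ = 0.79 × 5.4 = 4.2660 mm/d
ETc = Kc × ET₀ = 0.75 × 4.2660 = 3.1995 mm/d
Over 7 days: 3.1995 × 7 = 22.397 mm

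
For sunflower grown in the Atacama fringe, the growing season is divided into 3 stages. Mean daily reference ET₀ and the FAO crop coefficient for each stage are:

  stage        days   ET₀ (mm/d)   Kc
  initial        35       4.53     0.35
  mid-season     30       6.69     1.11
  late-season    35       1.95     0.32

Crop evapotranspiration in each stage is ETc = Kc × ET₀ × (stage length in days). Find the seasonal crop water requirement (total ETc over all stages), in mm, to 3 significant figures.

300 mm

initial: 0.35 × 4.53 × 35 = 55.49 mm
mid-season: 1.11 × 6.69 × 30 = 222.78 mm
late-season: 0.32 × 1.95 × 35 = 21.84 mm
Seasonal total = 300.11 mm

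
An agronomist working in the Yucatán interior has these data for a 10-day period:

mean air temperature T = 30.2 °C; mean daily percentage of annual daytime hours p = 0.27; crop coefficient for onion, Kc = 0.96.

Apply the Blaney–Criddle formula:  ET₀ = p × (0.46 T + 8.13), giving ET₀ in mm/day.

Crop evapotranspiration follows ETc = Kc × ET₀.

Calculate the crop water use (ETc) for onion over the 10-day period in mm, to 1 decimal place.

57.1 mm

ET₀ = 0.27 × (0.46 × 30.2 + 8.13) = 0.27 × 22.022 = 5.9459 mm/d
ETc = Kc × ET₀ = 0.96 × 5.9459 = 5.7081 mm/d
Over 10 days: 5.7081 × 10 = 57.081 mm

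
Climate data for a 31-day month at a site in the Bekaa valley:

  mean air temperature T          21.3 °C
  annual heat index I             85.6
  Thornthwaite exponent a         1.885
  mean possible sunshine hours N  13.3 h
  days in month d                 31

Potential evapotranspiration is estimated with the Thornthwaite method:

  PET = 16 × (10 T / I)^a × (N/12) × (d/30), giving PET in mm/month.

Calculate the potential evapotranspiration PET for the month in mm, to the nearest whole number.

102 mm

10T/I = 10 × 21.3 / 85.6 = 2.4883
(10T/I)^a = 2.4883^1.885 = 5.5754
Uncorrected PET = 16 × 5.5754 = 89.206 mm
Correction = (N/12)(d/30) = (13.3/12)(31/30) = 1.1453
PET = 89.206 × 1.1453 = 102.168 mm/month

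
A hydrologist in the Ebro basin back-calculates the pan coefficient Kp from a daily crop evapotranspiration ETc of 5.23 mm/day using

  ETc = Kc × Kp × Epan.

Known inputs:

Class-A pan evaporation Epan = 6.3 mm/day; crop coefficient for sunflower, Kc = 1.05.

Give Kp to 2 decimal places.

ETc = Kc × Kp × Epan  ⇒  Kp = ETc / (Kc × Epan)
Kp = 5.23 / (1.05 × 6.3) = 5.23 / 6.615 = 0.7906

0.79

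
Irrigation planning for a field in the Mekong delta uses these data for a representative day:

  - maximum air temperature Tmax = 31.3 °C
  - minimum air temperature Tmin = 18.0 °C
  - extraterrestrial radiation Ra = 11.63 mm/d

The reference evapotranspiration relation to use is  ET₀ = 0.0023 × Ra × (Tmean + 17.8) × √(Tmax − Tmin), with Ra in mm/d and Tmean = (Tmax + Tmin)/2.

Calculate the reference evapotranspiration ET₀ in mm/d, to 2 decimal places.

Tmean = (31.3 + 18.0)/2 = 24.65 °C
ET₀ = 0.0023 × 11.63 × (24.65 + 17.8) × √13.3 = 0.0023 × 11.63 × 42.45 × 3.6469 = 4.1410 mm/d

4.14 mm/d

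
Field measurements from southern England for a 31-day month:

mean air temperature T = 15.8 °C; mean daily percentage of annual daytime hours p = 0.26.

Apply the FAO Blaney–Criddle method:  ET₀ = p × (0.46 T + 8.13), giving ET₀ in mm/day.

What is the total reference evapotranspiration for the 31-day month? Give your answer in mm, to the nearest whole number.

ET₀ = 0.26 × (0.46 × 15.8 + 8.13) = 0.26 × 15.398 = 4.0035 mm/d
Monthly total = 4.0035 × 31 = 124.109 mm

124 mm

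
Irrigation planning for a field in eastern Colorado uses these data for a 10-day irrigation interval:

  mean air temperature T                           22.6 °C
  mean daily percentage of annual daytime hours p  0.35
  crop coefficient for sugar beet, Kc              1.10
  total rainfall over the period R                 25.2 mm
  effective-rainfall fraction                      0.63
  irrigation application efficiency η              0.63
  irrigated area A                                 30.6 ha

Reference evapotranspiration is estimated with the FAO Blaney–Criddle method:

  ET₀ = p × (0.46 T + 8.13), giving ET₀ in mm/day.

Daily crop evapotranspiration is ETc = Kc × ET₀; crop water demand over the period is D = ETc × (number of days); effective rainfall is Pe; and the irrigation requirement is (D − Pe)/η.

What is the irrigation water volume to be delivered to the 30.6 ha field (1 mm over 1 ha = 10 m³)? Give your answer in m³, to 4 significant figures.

26930 m³

ET₀ = 0.35 × (0.46 × 22.6 + 8.13) = 0.35 × 18.526 = 6.4841 mm/d
ETc = Kc × ET₀ = 1.10 × 6.4841 = 7.1325 mm/d
Crop demand D = ETc × 10 d = 7.1325 × 10 = 71.325 mm
Pe = 0.63 × 25.2 = 15.876 mm
D − Pe = 71.325 − 15.876 = 55.449 mm
Gross irrigation = 55.449 / 0.63 = 88.014 mm
Volume = 88.014 mm × 30.6 ha × 10 = 26932.3 m³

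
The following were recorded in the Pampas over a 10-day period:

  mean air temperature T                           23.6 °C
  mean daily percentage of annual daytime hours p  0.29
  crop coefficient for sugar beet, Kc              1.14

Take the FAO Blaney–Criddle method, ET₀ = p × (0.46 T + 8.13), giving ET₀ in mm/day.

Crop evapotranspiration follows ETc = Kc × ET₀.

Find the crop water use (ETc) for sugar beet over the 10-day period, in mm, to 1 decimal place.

ET₀ = 0.29 × (0.46 × 23.6 + 8.13) = 0.29 × 18.986 = 5.5059 mm/d
ETc = Kc × ET₀ = 1.14 × 5.5059 = 6.2767 mm/d
Over 10 days: 6.2767 × 10 = 62.767 mm

62.8 mm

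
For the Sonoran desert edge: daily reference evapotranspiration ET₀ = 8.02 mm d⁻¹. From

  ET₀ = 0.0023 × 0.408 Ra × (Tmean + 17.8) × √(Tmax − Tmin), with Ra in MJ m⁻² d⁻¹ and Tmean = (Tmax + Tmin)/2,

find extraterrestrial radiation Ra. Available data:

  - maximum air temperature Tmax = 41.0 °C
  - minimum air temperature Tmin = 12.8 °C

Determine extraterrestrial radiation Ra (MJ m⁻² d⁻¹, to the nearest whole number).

Tmean = (41.0+12.8)/2 = 26.90 °C; ΔT = 28.2
Ra = ET₀ / [0.0023 × 0.408 × (Tmean+17.8) × √ΔT]
   = 8.02 / (0.0023 × 0.408 × 44.70 × 5.3104) = 36.004 MJ m⁻² d⁻¹

36 MJ m⁻² d⁻¹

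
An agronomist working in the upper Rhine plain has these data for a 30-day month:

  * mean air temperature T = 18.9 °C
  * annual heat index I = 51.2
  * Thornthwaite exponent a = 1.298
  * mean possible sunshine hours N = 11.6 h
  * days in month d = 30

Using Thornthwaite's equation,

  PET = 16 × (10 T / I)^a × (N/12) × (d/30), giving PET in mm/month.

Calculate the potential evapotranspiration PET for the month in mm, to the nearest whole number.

84 mm

10T/I = 10 × 18.9 / 51.2 = 3.6914
(10T/I)^a = 3.6914^1.298 = 5.4477
Uncorrected PET = 16 × 5.4477 = 87.163 mm
Correction = (N/12)(d/30) = (11.6/12)(30/30) = 0.9667
PET = 87.163 × 0.9667 = 84.260 mm/month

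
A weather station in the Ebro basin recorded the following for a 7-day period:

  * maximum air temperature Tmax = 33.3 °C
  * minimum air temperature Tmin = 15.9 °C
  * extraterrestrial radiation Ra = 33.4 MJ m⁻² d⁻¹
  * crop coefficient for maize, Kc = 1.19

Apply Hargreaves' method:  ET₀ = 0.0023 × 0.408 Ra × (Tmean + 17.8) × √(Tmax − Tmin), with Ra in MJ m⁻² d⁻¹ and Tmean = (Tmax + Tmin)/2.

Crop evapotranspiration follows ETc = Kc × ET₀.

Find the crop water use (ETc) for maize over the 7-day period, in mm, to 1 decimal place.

46.2 mm

Tmean = (33.3 + 15.9)/2 = 24.60 °C
0.408 Ra = 0.408 × 33.4 = 13.6272 mm/d equivalent
ET₀ = 0.0023 × 13.6272 × (24.60 + 17.8) × √17.4 = 0.0023 × 13.6272 × 42.40 × 4.1713 = 5.5433 mm/d
ETc = Kc × ET₀ = 1.19 × 5.5433 = 6.5965 mm/d
Over 7 days: 6.5965 × 7 = 46.176 mm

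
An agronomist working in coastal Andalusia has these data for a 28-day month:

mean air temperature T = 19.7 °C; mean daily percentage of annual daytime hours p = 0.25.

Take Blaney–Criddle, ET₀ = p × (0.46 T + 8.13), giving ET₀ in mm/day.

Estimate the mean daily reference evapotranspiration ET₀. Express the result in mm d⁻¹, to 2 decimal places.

4.30 mm d⁻¹

ET₀ = 0.25 × (0.46 × 19.7 + 8.13) = 0.25 × 17.192 = 4.2980 mm/d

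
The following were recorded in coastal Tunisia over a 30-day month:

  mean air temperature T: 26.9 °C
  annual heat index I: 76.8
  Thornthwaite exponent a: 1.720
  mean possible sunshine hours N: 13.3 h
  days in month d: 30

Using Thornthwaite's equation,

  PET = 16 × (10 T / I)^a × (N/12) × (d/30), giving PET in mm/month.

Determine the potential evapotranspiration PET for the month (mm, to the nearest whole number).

153 mm

10T/I = 10 × 26.9 / 76.8 = 3.5026
(10T/I)^a = 3.5026^1.720 = 8.6368
Uncorrected PET = 16 × 8.6368 = 138.189 mm
Correction = (N/12)(d/30) = (13.3/12)(30/30) = 1.1083
PET = 138.189 × 1.1083 = 153.155 mm/month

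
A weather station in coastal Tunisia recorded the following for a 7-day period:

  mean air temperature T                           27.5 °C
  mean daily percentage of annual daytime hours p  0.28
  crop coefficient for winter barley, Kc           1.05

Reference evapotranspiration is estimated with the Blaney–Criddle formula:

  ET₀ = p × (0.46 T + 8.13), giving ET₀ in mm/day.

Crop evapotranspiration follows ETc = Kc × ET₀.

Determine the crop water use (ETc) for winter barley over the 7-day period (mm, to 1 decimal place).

ET₀ = 0.28 × (0.46 × 27.5 + 8.13) = 0.28 × 20.780 = 5.8184 mm/d
ETc = Kc × ET₀ = 1.05 × 5.8184 = 6.1093 mm/d
Over 7 days: 6.1093 × 7 = 42.765 mm

42.8 mm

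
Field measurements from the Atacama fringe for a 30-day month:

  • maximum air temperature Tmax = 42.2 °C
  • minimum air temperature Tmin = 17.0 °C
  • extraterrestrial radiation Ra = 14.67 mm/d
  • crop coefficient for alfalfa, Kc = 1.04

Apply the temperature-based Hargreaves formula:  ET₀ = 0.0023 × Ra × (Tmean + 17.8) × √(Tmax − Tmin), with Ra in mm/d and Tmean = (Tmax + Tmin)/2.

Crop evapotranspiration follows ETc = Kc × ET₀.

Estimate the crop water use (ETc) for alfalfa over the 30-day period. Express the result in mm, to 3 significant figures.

250 mm

Tmean = (42.2 + 17.0)/2 = 29.60 °C
ET₀ = 0.0023 × 14.67 × (29.60 + 17.8) × √25.2 = 0.0023 × 14.67 × 47.40 × 5.0200 = 8.0286 mm/d
ETc = Kc × ET₀ = 1.04 × 8.0286 = 8.3497 mm/d
Over 30 days: 8.3497 × 30 = 250.491 mm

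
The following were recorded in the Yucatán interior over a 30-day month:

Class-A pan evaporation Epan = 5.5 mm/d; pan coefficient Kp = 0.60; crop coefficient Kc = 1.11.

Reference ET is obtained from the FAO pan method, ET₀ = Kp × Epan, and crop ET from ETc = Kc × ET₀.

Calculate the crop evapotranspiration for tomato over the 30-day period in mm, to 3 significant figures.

ET₀ = 0.60 × 5.5 = 3.3000 mm/d
ETc = Kc × ET₀ = 1.11 × 3.3000 = 3.6630 mm/d
Over 30 days: 3.6630 × 30 = 109.890 mm

110 mm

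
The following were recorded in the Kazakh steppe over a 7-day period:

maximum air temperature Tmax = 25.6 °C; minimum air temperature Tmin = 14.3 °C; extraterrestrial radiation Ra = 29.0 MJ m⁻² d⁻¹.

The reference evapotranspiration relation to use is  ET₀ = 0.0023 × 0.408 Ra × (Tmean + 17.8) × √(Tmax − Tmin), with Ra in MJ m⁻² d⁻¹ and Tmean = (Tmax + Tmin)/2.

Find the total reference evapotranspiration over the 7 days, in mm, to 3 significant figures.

24.2 mm

Tmean = (25.6 + 14.3)/2 = 19.95 °C
0.408 Ra = 0.408 × 29.0 = 11.8320 mm/d equivalent
ET₀ = 0.0023 × 11.8320 × (19.95 + 17.8) × √11.3 = 0.0023 × 11.8320 × 37.75 × 3.3615 = 3.4533 mm/d
Over 7 days: 3.4533 × 7 = 24.173 mm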